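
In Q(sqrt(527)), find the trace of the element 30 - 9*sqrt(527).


Tr(a + b*sqrt(d)) = (a + b*sqrt(d)) + (a - b*sqrt(d)) = 2a
= 2 * (30)
= 60

60


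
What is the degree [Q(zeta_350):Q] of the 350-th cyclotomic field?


The degree equals Euler's totient phi(350).
350 = 2 * 5^2 * 7
phi(350) = 120

120


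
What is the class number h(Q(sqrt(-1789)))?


K = Q(sqrt(-1789)). d mod 4 = 3, so D = disc(K) = 4d = -7156
h(K) equals the number of primitive reduced positive-definite forms (a, b, c) = a*x^2 + b*x*y + c*y^2 with b^2 - 4ac = D,
where reduced means |b| <= a <= c, with b >= 0 whenever |b| = a or a = c, and primitive means gcd(a, b, c) = 1.
Reduced forces 3a^2 <= |D| = 7156, so 1 <= a <= 48; b must have the parity of D, and c = (b^2 - D)/(4a) must be an integer >= a.
Enumerate a = 1..48, b in [-a, a]:
  a=1: (1, 0, 1789)  [1]
  a=2: (2, 2, 895)  [1]
  a=3..4: none
  a=5: (5, -2, 358), (5, 2, 358)  [2]
  a=6..9: none
  a=10: (10, -2, 179), (10, 2, 179)  [2]
  a=11: (11, -4, 163), (11, 4, 163)  [2]
  a=12..16: none
  a=17: (17, -16, 109), (17, 16, 109)  [2]
  a=18: none
  a=19: (19, -8, 95), (19, 8, 95)  [2]
  a=20..21: none
  a=22: (22, -18, 85), (22, 18, 85)  [2]
  a=23..24: none
  a=25: (25, -12, 73), (25, 12, 73)  [2]
  a=26..28: none
  a=29: (29, -6, 62), (29, 6, 62)  [2]
  a=30: none
  a=31: (31, -6, 58), (31, 6, 58)  [2]
  a=32..33: none
  a=34: (34, -18, 55), (34, 18, 55)  [2]
  a=35..37: none
  a=38: (38, -30, 53), (38, 30, 53)  [2]
  a=39..42: none
  a=43: (43, -38, 50), (43, 38, 50)  [2]
  a=44..48: none
Total reduced forms: 1 + 1 + 2 + 2 + 2 + 2 + 2 + 2 + 2 + 2 + 2 + 2 + 2 + 2 = 26
h = 26

26


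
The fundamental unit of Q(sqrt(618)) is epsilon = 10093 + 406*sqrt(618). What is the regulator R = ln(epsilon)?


epsilon = 10093 + 406*sqrt(618)
= 20186.0000
R = ln(20186.0000)
= 9.9127

9.9127


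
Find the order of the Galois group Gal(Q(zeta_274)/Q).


|Gal(Q(zeta_274)/Q)| = phi(274)
= 136

136


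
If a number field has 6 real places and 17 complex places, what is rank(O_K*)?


By Dirichlet's unit theorem:
rank = r1 + r2 - 1
= 6 + 17 - 1
= 22

22


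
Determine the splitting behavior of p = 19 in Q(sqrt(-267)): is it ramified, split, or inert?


K = Q(sqrt(-267)). Since d mod 4 = 1, disc(K) = -267.
Check p | disc: -267 mod 19 = 18.
p does not divide disc. Compute Legendre symbol (d/p):
18^((19-1)/2) mod 19 = -1
(d/p) = -1, so p is inert: (p) stays prime with e=1, f=2, g=1.
Therefore p is inert.

inert


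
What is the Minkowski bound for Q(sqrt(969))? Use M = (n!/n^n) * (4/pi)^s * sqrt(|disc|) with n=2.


d = 969, d mod 4 = 1, so disc(K) = d = 969; |disc(K)| = 969
Real quadratic field, so n = 2, s = r2 = 0, r1 = 2
M = (n!/n^n) * (4/pi)^s * sqrt(|disc(K)|) = (2!/2^2) * (4/pi)^0 * sqrt(969)
= 0.5 * 1.000000 * 31.128765
= 15.5644

15.5644


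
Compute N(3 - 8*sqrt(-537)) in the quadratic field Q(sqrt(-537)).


N(a + b*sqrt(d)) = a^2 - d*b^2
= (3)^2 - (-537)*(-8)^2
= 9 + 34368
= 34377

34377


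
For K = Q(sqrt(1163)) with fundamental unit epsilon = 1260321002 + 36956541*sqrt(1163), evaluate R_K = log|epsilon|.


epsilon = 1260321002 + 36956541*sqrt(1163)
= 2.5206e+09
R = ln(2.5206e+09)
= 21.6478

21.6478


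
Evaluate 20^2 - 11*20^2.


x^2 - d*y^2
= 20^2 - 11*20^2
= 400 - 4400
= -4000

-4000


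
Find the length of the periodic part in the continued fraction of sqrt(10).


Run the CF algorithm for sqrt(10).
a_0 = floor(sqrt(10)) = 3; set m_0=0, q_0=1.
Recurrence: m' = q*a - m,  q' = (d - m'^2)/q,  a' = floor((a_0 + m')/q').
  step 1: m=3, q=1, a=6
a_1 = 2*a_0 = 6, so the period closes here.
sqrt(10) = [3; 6]
Period length = 1

1


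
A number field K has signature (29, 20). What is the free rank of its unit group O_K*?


By Dirichlet's unit theorem:
rank = r1 + r2 - 1
= 29 + 20 - 1
= 48

48


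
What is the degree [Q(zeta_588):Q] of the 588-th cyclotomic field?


The degree equals Euler's totient phi(588).
588 = 2^2 * 3 * 7^2
phi(588) = 168

168


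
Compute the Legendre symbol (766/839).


p = 839 is prime, so compute (766/839) with the reciprocity algorithm (Jacobi-symbol steps: pull out 2s via (2/n), flip via reciprocity, reduce):
  pull out 2: (2/839) = +1  (since 839 mod 8 = 7)
  reciprocity: (383/839) -> -(839/383)
  reduce: (73/383)
  reciprocity: (73/383) -> +(383/73)
  reduce: (18/73)
  pull out 2: (2/73) = +1  (since 73 mod 8 = 1)
  reciprocity: (9/73) -> +(73/9)
  reduce: (1/9)
  (1/9) = 1
Product of signs = -1
(766/839) = -1

-1


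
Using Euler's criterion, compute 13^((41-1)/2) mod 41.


p = 41 is prime and the exponent is (p-1)/2 = 20, so by Euler's criterion 13^20 = (13/41) = +1 or -1 mod 41.
Compute by square-and-multiply:
  20 = 16 + 4 (binary 10100)
  Repeated squaring mod 41: 13^1 = 13, 13^2 = 5, 13^4 = 25, 13^8 = 10, 13^16 = 18
  13^20 = 13^16 * 13^4 = 18 * 25 mod 41
    18 * 25 = 450 = 40 mod 41
  13^20 = 40 mod 41
Result 40 = p - 1 = -1 mod 41: 13 is a quadratic non-residue mod 41. As a residue in [0, p-1] the value is 40.
13^20 mod 41 = 40

40


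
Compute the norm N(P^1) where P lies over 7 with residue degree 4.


N(P^a) = p^(a*f)
= 7^(1*4)
= 7^4
= 2401

2401


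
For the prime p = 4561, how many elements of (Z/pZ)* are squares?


For prime p, the number of non-zero quadratic residues is (p-1)/2.
= (4561-1)/2
= 2280

2280


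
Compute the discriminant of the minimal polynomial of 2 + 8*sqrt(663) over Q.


The element 2 + 8*sqrt(663) has minimal polynomial:
x^2 - 4*x - 42428
Discriminant = (-4)^2 - 4*(-42428)
= 16 + 169712
= 169728

169728


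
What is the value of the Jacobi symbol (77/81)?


Compute (77/81) via quadratic reciprocity:
  reciprocity: (77/81) -> +(81/77)
  reduce: (4/77)
  pull out 2: (2/77) = -1  (since 77 mod 8 = 5)
  pull out 2: (2/77) = -1  (since 77 mod 8 = 5)
  (1/77) = 1
Product of signs = 1

1


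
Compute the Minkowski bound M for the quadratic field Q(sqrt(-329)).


d = -329, d mod 4 = 3, so disc(K) = 4d = -1316; |disc(K)| = 1316
Imaginary quadratic field, so n = 2, s = r2 = 1, r1 = 0
M = (n!/n^n) * (4/pi)^s * sqrt(|disc(K)|) = (2!/2^2) * (4/pi)^1 * sqrt(1316)
= 0.5 * 1.273240 * 36.276714
= 23.0945

23.0945


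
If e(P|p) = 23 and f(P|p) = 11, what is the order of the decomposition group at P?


|D_P| = e * f
= 23 * 11
= 253

253


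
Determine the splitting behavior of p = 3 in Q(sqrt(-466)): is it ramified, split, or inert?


K = Q(sqrt(-466)). Since d mod 4 = 2, disc(K) = -1864.
Check p | disc: -1864 mod 3 = 2.
p does not divide disc. Compute Legendre symbol (d/p):
2^((3-1)/2) mod 3 = -1
(d/p) = -1, so p is inert: (p) stays prime with e=1, f=2, g=1.
Therefore p is inert.

inert


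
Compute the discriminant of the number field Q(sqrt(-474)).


For K = Q(sqrt(d)) with d squarefree: disc(K) = d if d = 1 mod 4, and disc(K) = 4d if d = 2 or 3 mod 4.
Here d = -474, and d mod 4 = 2.
d = 2 mod 4, not 1 (O_K = Z[sqrt(d)]), so disc(K) = 4d = 4 * (-474) = -1896

-1896


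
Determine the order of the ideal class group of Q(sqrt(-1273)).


K = Q(sqrt(-1273)). d mod 4 = 3, so D = disc(K) = 4d = -5092
h(K) equals the number of primitive reduced positive-definite forms (a, b, c) = a*x^2 + b*x*y + c*y^2 with b^2 - 4ac = D,
where reduced means |b| <= a <= c, with b >= 0 whenever |b| = a or a = c, and primitive means gcd(a, b, c) = 1.
Reduced forces 3a^2 <= |D| = 5092, so 1 <= a <= 41; b must have the parity of D, and c = (b^2 - D)/(4a) must be an integer >= a.
Enumerate a = 1..41, b in [-a, a]:
  a=1: (1, 0, 1273)  [1]
  a=2: (2, 2, 637)  [1]
  a=3..6: none
  a=7: (7, -2, 182), (7, 2, 182)  [2]
  a=8..10: none
  a=11: (11, -10, 118), (11, 10, 118)  [2]
  a=12: none
  a=13: (13, -2, 98), (13, 2, 98)  [2]
  a=14: (14, -2, 91), (14, 2, 91)  [2]
  a=15..16: none
  a=17: (17, -12, 77), (17, 12, 77)  [2]
  a=18: none
  a=19: (19, 0, 67)  [1]
  a=20..21: none
  a=22: (22, -10, 59), (22, 10, 59)  [2]
  a=23..25: none
  a=26: (26, -2, 49), (26, 2, 49)  [2]
  a=27..33: none
  a=34: (34, -22, 41), (34, 22, 41)  [2]
  a=35..37: none
  a=38: (38, 38, 43)  [1]
  a=39..41: none
Total reduced forms: 1 + 1 + 2 + 2 + 2 + 2 + 2 + 1 + 2 + 2 + 2 + 1 = 20
h = 20

20


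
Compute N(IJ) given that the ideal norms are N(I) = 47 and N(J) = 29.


N(IJ) = N(I) * N(J)
= 47 * 29
= 1363

1363


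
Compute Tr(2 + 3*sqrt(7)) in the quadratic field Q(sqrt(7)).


Tr(a + b*sqrt(d)) = (a + b*sqrt(d)) + (a - b*sqrt(d)) = 2a
= 2 * (2)
= 4

4


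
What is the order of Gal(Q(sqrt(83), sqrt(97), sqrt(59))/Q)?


The 3 square roots of distinct primes are multiplicatively independent over Q,
so [K:Q] = 2^3 and Gal(K/Q) is isomorphic to (Z/2Z)^3.
|Gal| = 2^3 = 8

8


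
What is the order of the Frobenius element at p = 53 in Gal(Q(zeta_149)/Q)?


The Frobenius at p in Gal(Q(zeta_n)/Q) = (Z/nZ)* is the class of p, so its order is ord_149(53), the smallest k >= 1 with 53^k = 1 mod 149.
n = 149 = 149, phi(149) = 148; the order divides phi(n).
Divisors of 148: 1, 2, 4, 37, 74, 148
Repeated squaring mod 149: 53^1 = 53, 53^2 = 127, 53^4 = 37, 53^8 = 28, 53^16 = 39, 53^32 = 31, 53^64 = 67, 53^128 = 19
Test divisors in increasing order:
  k=1: 53^1 = 53 mod 149
  k=2: 53^2 = 127 mod 149
  k=4: 53^4 = 37 mod 149
  k=37: 53^37 = 31 * 37 * 53 = 148 mod 149
  k=74: 53^74 = 67 * 28 * 127 = 1 mod 149  <- first divisor giving 1
Order = 74

74


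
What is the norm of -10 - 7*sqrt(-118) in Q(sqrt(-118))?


N(a + b*sqrt(d)) = a^2 - d*b^2
= (-10)^2 - (-118)*(-7)^2
= 100 + 5782
= 5882

5882


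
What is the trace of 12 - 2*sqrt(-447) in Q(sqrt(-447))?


Tr(a + b*sqrt(d)) = (a + b*sqrt(d)) + (a - b*sqrt(d)) = 2a
= 2 * (12)
= 24

24


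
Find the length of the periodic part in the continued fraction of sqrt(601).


Run the CF algorithm for sqrt(601).
a_0 = floor(sqrt(601)) = 24; set m_0=0, q_0=1.
Recurrence: m' = q*a - m,  q' = (d - m'^2)/q,  a' = floor((a_0 + m')/q').
  step 1: m=24, q=25, a=1
  step 2: m=1, q=24, a=1
  step 3: m=23, q=3, a=15
  step 4: m=22, q=39, a=1
  step 5: m=17, q=8, a=5
  step 6: m=23, q=9, a=5
  step 7: m=22, q=13, a=3
  step 8: m=17, q=24, a=1
  step 9: m=7, q=23, a=1
  step 10: m=16, q=15, a=2
  step 11: m=14, q=27, a=1
  step 12: m=13, q=16, a=2
  step 13: m=19, q=15, a=2
  step 14: m=11, q=32, a=1
  step 15: m=21, q=5, a=9
  step 16: m=24, q=5, a=9
  step 17: m=21, q=32, a=1
  step 18: m=11, q=15, a=2
  step 19: m=19, q=16, a=2
  step 20: m=13, q=27, a=1
  step 21: m=14, q=15, a=2
  step 22: m=16, q=23, a=1
  step 23: m=7, q=24, a=1
  step 24: m=17, q=13, a=3
  step 25: m=22, q=9, a=5
  step 26: m=23, q=8, a=5
  step 27: m=17, q=39, a=1
  step 28: m=22, q=3, a=15
  step 29: m=23, q=24, a=1
  step 30: m=1, q=25, a=1
  step 31: m=24, q=1, a=48
a_31 = 2*a_0 = 48, so the period closes here.
sqrt(601) = [24; 1, 1, 15, 1, 5, 5, 3, 1, 1, 2, 1, 2, 2, 1, 9, 9, 1, 2, 2, 1, 2, 1, 1, 3, 5, 5, 1, 15, 1, 1, 48]
Period length = 31

31


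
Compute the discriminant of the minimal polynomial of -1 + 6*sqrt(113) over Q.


The element -1 + 6*sqrt(113) has minimal polynomial:
x^2 + 2*x - 4067
Discriminant = (2)^2 - 4*(-4067)
= 4 + 16268
= 16272

16272


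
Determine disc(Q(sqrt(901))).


For K = Q(sqrt(d)) with d squarefree: disc(K) = d if d = 1 mod 4, and disc(K) = 4d if d = 2 or 3 mod 4.
Here d = 901, and d mod 4 = 1.
d = 1 mod 4 (O_K = Z[(1+sqrt(d))/2]), so disc(K) = d = 901

901


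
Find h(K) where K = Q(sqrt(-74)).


K = Q(sqrt(-74)). d mod 4 = 2, so D = disc(K) = 4d = -296
h(K) equals the number of primitive reduced positive-definite forms (a, b, c) = a*x^2 + b*x*y + c*y^2 with b^2 - 4ac = D,
where reduced means |b| <= a <= c, with b >= 0 whenever |b| = a or a = c, and primitive means gcd(a, b, c) = 1.
Reduced forces 3a^2 <= |D| = 296, so 1 <= a <= 9; b must have the parity of D, and c = (b^2 - D)/(4a) must be an integer >= a.
Enumerate a = 1..9, b in [-a, a]:
  a=1: (1, 0, 74)  [1]
  a=2: (2, 0, 37)  [1]
  a=3: (3, -2, 25), (3, 2, 25)  [2]
  a=4: none
  a=5: (5, -2, 15), (5, 2, 15)  [2]
  a=6: (6, -4, 13), (6, 4, 13)  [2]
  a=7..8: none
  a=9: (9, -8, 10), (9, 8, 10)  [2]
Total reduced forms: 1 + 1 + 2 + 2 + 2 + 2 = 10
h = 10

10


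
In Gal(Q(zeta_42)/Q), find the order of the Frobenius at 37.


The Frobenius at p in Gal(Q(zeta_n)/Q) = (Z/nZ)* is the class of p, so its order is ord_42(37), the smallest k >= 1 with 37^k = 1 mod 42.
n = 42 = 2 * 3 * 7, phi(42) = 12; the order divides phi(n).
Divisors of 12: 1, 2, 3, 4, 6, 12
Repeated squaring mod 42: 37^1 = 37, 37^2 = 25, 37^4 = 37, 37^8 = 25
Test divisors in increasing order:
  k=1: 37^1 = 37 mod 42
  k=2: 37^2 = 25 mod 42
  k=3: 37^3 = 25 * 37 = 1 mod 42  <- first divisor giving 1
Order = 3

3


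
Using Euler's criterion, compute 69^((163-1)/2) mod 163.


p = 163 is prime and the exponent is (p-1)/2 = 81, so by Euler's criterion 69^81 = (69/163) = +1 or -1 mod 163.
Compute by square-and-multiply:
  81 = 64 + 16 + 1 (binary 1010001)
  Repeated squaring mod 163: 69^1 = 69, 69^2 = 34, 69^4 = 15, 69^8 = 62, 69^16 = 95, 69^32 = 60, 69^64 = 14
  69^81 = 69^64 * 69^16 * 69^1 = 14 * 95 * 69 mod 163
    14 * 95 = 1330 = 26 mod 163
    26 * 69 = 1794 = 1 mod 163
  69^81 = 1 mod 163
Result 1: 69 is a quadratic residue mod 163.
69^81 mod 163 = 1

1


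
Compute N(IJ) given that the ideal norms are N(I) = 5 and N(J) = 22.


N(IJ) = N(I) * N(J)
= 5 * 22
= 110

110


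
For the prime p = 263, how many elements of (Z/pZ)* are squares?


For prime p, the number of non-zero quadratic residues is (p-1)/2.
= (263-1)/2
= 131

131


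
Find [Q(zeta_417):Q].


The degree equals Euler's totient phi(417).
417 = 3 * 139
phi(417) = 276

276


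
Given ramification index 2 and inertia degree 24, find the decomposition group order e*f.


|D_P| = e * f
= 2 * 24
= 48

48


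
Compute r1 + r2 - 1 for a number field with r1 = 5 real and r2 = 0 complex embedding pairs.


By Dirichlet's unit theorem:
rank = r1 + r2 - 1
= 5 + 0 - 1
= 4

4


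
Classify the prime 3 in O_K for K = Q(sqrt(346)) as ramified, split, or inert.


K = Q(sqrt(346)). Since d mod 4 = 2, disc(K) = 1384.
Check p | disc: 1384 mod 3 = 1.
p does not divide disc. Compute Legendre symbol (d/p):
1^((3-1)/2) mod 3 = 1
(d/p) = 1, so p splits: (p) = P*P' with e=1, f=1, g=2.
Therefore p is split.

split


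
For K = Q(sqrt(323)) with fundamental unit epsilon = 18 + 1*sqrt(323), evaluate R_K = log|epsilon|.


epsilon = 18 + 1*sqrt(323)
= 35.9722
R = ln(35.9722)
= 3.5827

3.5827


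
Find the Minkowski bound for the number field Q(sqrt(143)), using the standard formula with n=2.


d = 143, d mod 4 = 3, so disc(K) = 4d = 572; |disc(K)| = 572
Real quadratic field, so n = 2, s = r2 = 0, r1 = 2
M = (n!/n^n) * (4/pi)^s * sqrt(|disc(K)|) = (2!/2^2) * (4/pi)^0 * sqrt(572)
= 0.5 * 1.000000 * 23.916521
= 11.9583

11.9583


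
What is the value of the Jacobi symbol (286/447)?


Compute (286/447) via quadratic reciprocity:
  pull out 2: (2/447) = +1  (since 447 mod 8 = 7)
  reciprocity: (143/447) -> -(447/143)
  reduce: (18/143)
  pull out 2: (2/143) = +1  (since 143 mod 8 = 7)
  reciprocity: (9/143) -> +(143/9)
  reduce: (8/9)
  pull out 2: (2/9) = +1  (since 9 mod 8 = 1)
  pull out 2: (2/9) = +1  (since 9 mod 8 = 1)
  pull out 2: (2/9) = +1  (since 9 mod 8 = 1)
  (1/9) = 1
Product of signs = -1

-1


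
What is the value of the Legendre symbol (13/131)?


p = 131 is prime, so compute (13/131) with the reciprocity algorithm (Jacobi-symbol steps: pull out 2s via (2/n), flip via reciprocity, reduce):
  reciprocity: (13/131) -> +(131/13)
  reduce: (1/13)
  (1/13) = 1
Product of signs = 1
(13/131) = 1

1


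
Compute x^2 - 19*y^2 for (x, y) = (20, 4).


x^2 - d*y^2
= 20^2 - 19*4^2
= 400 - 304
= 96

96


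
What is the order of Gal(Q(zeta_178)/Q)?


|Gal(Q(zeta_178)/Q)| = phi(178)
= 88

88


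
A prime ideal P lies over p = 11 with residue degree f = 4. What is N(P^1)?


N(P^a) = p^(a*f)
= 11^(1*4)
= 11^4
= 14641

14641


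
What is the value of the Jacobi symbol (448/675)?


Compute (448/675) via quadratic reciprocity:
  pull out 2: (2/675) = -1  (since 675 mod 8 = 3)
  pull out 2: (2/675) = -1  (since 675 mod 8 = 3)
  pull out 2: (2/675) = -1  (since 675 mod 8 = 3)
  pull out 2: (2/675) = -1  (since 675 mod 8 = 3)
  pull out 2: (2/675) = -1  (since 675 mod 8 = 3)
  pull out 2: (2/675) = -1  (since 675 mod 8 = 3)
  reciprocity: (7/675) -> -(675/7)
  reduce: (3/7)
  reciprocity: (3/7) -> -(7/3)
  reduce: (1/3)
  (1/3) = 1
Product of signs = 1

1


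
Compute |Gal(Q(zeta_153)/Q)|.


|Gal(Q(zeta_153)/Q)| = phi(153)
= 96

96


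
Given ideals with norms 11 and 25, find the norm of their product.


N(IJ) = N(I) * N(J)
= 11 * 25
= 275

275


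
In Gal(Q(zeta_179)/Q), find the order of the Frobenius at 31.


The Frobenius at p in Gal(Q(zeta_n)/Q) = (Z/nZ)* is the class of p, so its order is ord_179(31), the smallest k >= 1 with 31^k = 1 mod 179.
n = 179 = 179, phi(179) = 178; the order divides phi(n).
Divisors of 178: 1, 2, 89, 178
Repeated squaring mod 179: 31^1 = 31, 31^2 = 66, 31^4 = 60, 31^8 = 20, 31^16 = 42, 31^32 = 153, 31^64 = 139, 31^128 = 168
Test divisors in increasing order:
  k=1: 31^1 = 31 mod 179
  k=2: 31^2 = 66 mod 179
  k=89: 31^89 = 139 * 42 * 20 * 31 = 1 mod 179  <- first divisor giving 1
Order = 89

89


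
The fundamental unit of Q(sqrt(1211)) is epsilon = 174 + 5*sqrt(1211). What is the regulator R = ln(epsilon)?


epsilon = 174 + 5*sqrt(1211)
= 347.9971
R = ln(347.9971)
= 5.8522

5.8522


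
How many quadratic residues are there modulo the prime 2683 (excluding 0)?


For prime p, the number of non-zero quadratic residues is (p-1)/2.
= (2683-1)/2
= 1341

1341


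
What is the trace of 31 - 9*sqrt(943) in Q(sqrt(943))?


Tr(a + b*sqrt(d)) = (a + b*sqrt(d)) + (a - b*sqrt(d)) = 2a
= 2 * (31)
= 62

62


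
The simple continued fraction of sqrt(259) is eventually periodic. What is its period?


Run the CF algorithm for sqrt(259).
a_0 = floor(sqrt(259)) = 16; set m_0=0, q_0=1.
Recurrence: m' = q*a - m,  q' = (d - m'^2)/q,  a' = floor((a_0 + m')/q').
  step 1: m=16, q=3, a=10
  step 2: m=14, q=21, a=1
  step 3: m=7, q=10, a=2
  step 4: m=13, q=9, a=3
  step 5: m=14, q=7, a=4
  step 6: m=14, q=9, a=3
  step 7: m=13, q=10, a=2
  step 8: m=7, q=21, a=1
  step 9: m=14, q=3, a=10
  step 10: m=16, q=1, a=32
a_10 = 2*a_0 = 32, so the period closes here.
sqrt(259) = [16; 10, 1, 2, 3, 4, 3, 2, 1, 10, 32]
Period length = 10

10


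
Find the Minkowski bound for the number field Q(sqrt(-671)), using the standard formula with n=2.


d = -671, d mod 4 = 1, so disc(K) = d = -671; |disc(K)| = 671
Imaginary quadratic field, so n = 2, s = r2 = 1, r1 = 0
M = (n!/n^n) * (4/pi)^s * sqrt(|disc(K)|) = (2!/2^2) * (4/pi)^1 * sqrt(671)
= 0.5 * 1.273240 * 25.903668
= 16.4908

16.4908


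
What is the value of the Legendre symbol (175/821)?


p = 821 is prime, so compute (175/821) with the reciprocity algorithm (Jacobi-symbol steps: pull out 2s via (2/n), flip via reciprocity, reduce):
  reciprocity: (175/821) -> +(821/175)
  reduce: (121/175)
  reciprocity: (121/175) -> +(175/121)
  reduce: (54/121)
  pull out 2: (2/121) = +1  (since 121 mod 8 = 1)
  reciprocity: (27/121) -> +(121/27)
  reduce: (13/27)
  reciprocity: (13/27) -> +(27/13)
  reduce: (1/13)
  (1/13) = 1
Product of signs = 1
(175/821) = 1

1


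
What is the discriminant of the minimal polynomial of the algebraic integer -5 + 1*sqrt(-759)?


The element -5 + 1*sqrt(-759) has minimal polynomial:
x^2 + 10*x + 784
Discriminant = (10)^2 - 4*(784)
= 100 - 3136
= -3036

-3036


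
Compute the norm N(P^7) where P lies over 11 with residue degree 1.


N(P^a) = p^(a*f)
= 11^(7*1)
= 11^7
= 19487171

19487171


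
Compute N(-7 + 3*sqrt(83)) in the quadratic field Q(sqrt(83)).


N(a + b*sqrt(d)) = a^2 - d*b^2
= (-7)^2 - (83)*(3)^2
= 49 - 747
= -698

-698


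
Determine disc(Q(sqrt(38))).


For K = Q(sqrt(d)) with d squarefree: disc(K) = d if d = 1 mod 4, and disc(K) = 4d if d = 2 or 3 mod 4.
Here d = 38, and d mod 4 = 2.
d = 2 mod 4, not 1 (O_K = Z[sqrt(d)]), so disc(K) = 4d = 4 * (38) = 152

152


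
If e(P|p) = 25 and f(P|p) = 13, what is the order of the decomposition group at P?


|D_P| = e * f
= 25 * 13
= 325

325


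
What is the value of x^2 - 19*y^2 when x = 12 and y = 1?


x^2 - d*y^2
= 12^2 - 19*1^2
= 144 - 19
= 125

125


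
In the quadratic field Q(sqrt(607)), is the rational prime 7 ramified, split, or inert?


K = Q(sqrt(607)). Since d mod 4 = 3, disc(K) = 2428.
Check p | disc: 2428 mod 7 = 6.
p does not divide disc. Compute Legendre symbol (d/p):
5^((7-1)/2) mod 7 = -1
(d/p) = -1, so p is inert: (p) stays prime with e=1, f=2, g=1.
Therefore p is inert.

inert


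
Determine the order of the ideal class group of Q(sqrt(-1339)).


K = Q(sqrt(-1339)). d mod 4 = 1, so D = disc(K) = d = -1339
h(K) equals the number of primitive reduced positive-definite forms (a, b, c) = a*x^2 + b*x*y + c*y^2 with b^2 - 4ac = D,
where reduced means |b| <= a <= c, with b >= 0 whenever |b| = a or a = c, and primitive means gcd(a, b, c) = 1.
Reduced forces 3a^2 <= |D| = 1339, so 1 <= a <= 21; b must have the parity of D, and c = (b^2 - D)/(4a) must be an integer >= a.
Enumerate a = 1..21, b in [-a, a]:
  a=1: (1, 1, 335)  [1]
  a=2..4: none
  a=5: (5, -1, 67), (5, 1, 67)  [2]
  a=6..10: none
  a=11: (11, -5, 31), (11, 5, 31)  [2]
  a=12: none
  a=13: (13, 13, 29)  [1]
  a=14..16: none
  a=17: (17, -15, 23), (17, 15, 23)  [2]
  a=18..21: none
Total reduced forms: 1 + 2 + 2 + 1 + 2 = 8
h = 8

8


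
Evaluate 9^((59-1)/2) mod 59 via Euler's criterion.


p = 59 is prime and the exponent is (p-1)/2 = 29, so by Euler's criterion 9^29 = (9/59) = +1 or -1 mod 59.
Compute by square-and-multiply:
  29 = 16 + 8 + 4 + 1 (binary 11101)
  Repeated squaring mod 59: 9^1 = 9, 9^2 = 22, 9^4 = 12, 9^8 = 26, 9^16 = 27
  9^29 = 9^16 * 9^8 * 9^4 * 9^1 = 27 * 26 * 12 * 9 mod 59
    27 * 26 = 702 = 53 mod 59
    53 * 12 = 636 = 46 mod 59
    46 * 9 = 414 = 1 mod 59
  9^29 = 1 mod 59
Result 1: 9 is a quadratic residue mod 59.
9^29 mod 59 = 1

1


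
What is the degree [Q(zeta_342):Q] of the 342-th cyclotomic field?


The degree equals Euler's totient phi(342).
342 = 2 * 3^2 * 19
phi(342) = 108

108


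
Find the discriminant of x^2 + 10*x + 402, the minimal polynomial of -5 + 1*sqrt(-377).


The element -5 + 1*sqrt(-377) has minimal polynomial:
x^2 + 10*x + 402
Discriminant = (10)^2 - 4*(402)
= 100 - 1608
= -1508

-1508


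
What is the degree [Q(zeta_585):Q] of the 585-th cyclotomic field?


The degree equals Euler's totient phi(585).
585 = 3^2 * 5 * 13
phi(585) = 288

288


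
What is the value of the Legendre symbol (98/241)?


p = 241 is prime, so compute (98/241) with the reciprocity algorithm (Jacobi-symbol steps: pull out 2s via (2/n), flip via reciprocity, reduce):
  pull out 2: (2/241) = +1  (since 241 mod 8 = 1)
  reciprocity: (49/241) -> +(241/49)
  reduce: (45/49)
  reciprocity: (45/49) -> +(49/45)
  reduce: (4/45)
  pull out 2: (2/45) = -1  (since 45 mod 8 = 5)
  pull out 2: (2/45) = -1  (since 45 mod 8 = 5)
  (1/45) = 1
Product of signs = 1
(98/241) = 1

1


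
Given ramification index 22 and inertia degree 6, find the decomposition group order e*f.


|D_P| = e * f
= 22 * 6
= 132

132


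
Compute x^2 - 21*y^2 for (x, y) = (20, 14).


x^2 - d*y^2
= 20^2 - 21*14^2
= 400 - 4116
= -3716

-3716


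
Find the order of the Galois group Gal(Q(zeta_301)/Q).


|Gal(Q(zeta_301)/Q)| = phi(301)
= 252

252


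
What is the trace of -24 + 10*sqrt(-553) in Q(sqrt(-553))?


Tr(a + b*sqrt(d)) = (a + b*sqrt(d)) + (a - b*sqrt(d)) = 2a
= 2 * (-24)
= -48

-48


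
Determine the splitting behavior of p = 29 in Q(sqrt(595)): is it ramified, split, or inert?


K = Q(sqrt(595)). Since d mod 4 = 3, disc(K) = 2380.
Check p | disc: 2380 mod 29 = 2.
p does not divide disc. Compute Legendre symbol (d/p):
15^((29-1)/2) mod 29 = -1
(d/p) = -1, so p is inert: (p) stays prime with e=1, f=2, g=1.
Therefore p is inert.

inert


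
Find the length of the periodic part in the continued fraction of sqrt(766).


Run the CF algorithm for sqrt(766).
a_0 = floor(sqrt(766)) = 27; set m_0=0, q_0=1.
Recurrence: m' = q*a - m,  q' = (d - m'^2)/q,  a' = floor((a_0 + m')/q').
  step 1: m=27, q=37, a=1
  step 2: m=10, q=18, a=2
  step 3: m=26, q=5, a=10
  step 4: m=24, q=38, a=1
  step 5: m=14, q=15, a=2
  step 6: m=16, q=34, a=1
  step 7: m=18, q=13, a=3
  step 8: m=21, q=25, a=1
  step 9: m=4, q=30, a=1
  step 10: m=26, q=3, a=17
  step 11: m=25, q=47, a=1
  step 12: m=22, q=6, a=8
  step 13: m=26, q=15, a=3
  step 14: m=19, q=27, a=1
  step 15: m=8, q=26, a=1
  step 16: m=18, q=17, a=2
  step 17: m=16, q=30, a=1
  step 18: m=14, q=19, a=2
  step 19: m=24, q=10, a=5
  step 20: m=26, q=9, a=5
  step 21: m=19, q=45, a=1
  step 22: m=26, q=2, a=26
  step 23: m=26, q=45, a=1
  step 24: m=19, q=9, a=5
  step 25: m=26, q=10, a=5
  step 26: m=24, q=19, a=2
  step 27: m=14, q=30, a=1
  step 28: m=16, q=17, a=2
  step 29: m=18, q=26, a=1
  step 30: m=8, q=27, a=1
  step 31: m=19, q=15, a=3
  step 32: m=26, q=6, a=8
  step 33: m=22, q=47, a=1
  step 34: m=25, q=3, a=17
  step 35: m=26, q=30, a=1
  step 36: m=4, q=25, a=1
  step 37: m=21, q=13, a=3
  step 38: m=18, q=34, a=1
  step 39: m=16, q=15, a=2
  step 40: m=14, q=38, a=1
  step 41: m=24, q=5, a=10
  step 42: m=26, q=18, a=2
  step 43: m=10, q=37, a=1
  step 44: m=27, q=1, a=54
a_44 = 2*a_0 = 54, so the period closes here.
sqrt(766) = [27; 1, 2, 10, 1, 2, 1, 3, 1, 1, 17, 1, 8, 3, 1, 1, 2, 1, 2, 5, 5, 1, 26, 1, 5, 5, 2, 1, 2, 1, 1, 3, 8, 1, 17, 1, 1, 3, 1, 2, 1, 10, 2, 1, 54]
Period length = 44

44


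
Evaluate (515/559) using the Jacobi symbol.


Compute (515/559) via quadratic reciprocity:
  reciprocity: (515/559) -> -(559/515)
  reduce: (44/515)
  pull out 2: (2/515) = -1  (since 515 mod 8 = 3)
  pull out 2: (2/515) = -1  (since 515 mod 8 = 3)
  reciprocity: (11/515) -> -(515/11)
  reduce: (9/11)
  reciprocity: (9/11) -> +(11/9)
  reduce: (2/9)
  pull out 2: (2/9) = +1  (since 9 mod 8 = 1)
  (1/9) = 1
Product of signs = 1

1


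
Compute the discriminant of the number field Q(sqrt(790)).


For K = Q(sqrt(d)) with d squarefree: disc(K) = d if d = 1 mod 4, and disc(K) = 4d if d = 2 or 3 mod 4.
Here d = 790, and d mod 4 = 2.
d = 2 mod 4, not 1 (O_K = Z[sqrt(d)]), so disc(K) = 4d = 4 * (790) = 3160

3160


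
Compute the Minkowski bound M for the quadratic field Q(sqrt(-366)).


d = -366, d mod 4 = 2, so disc(K) = 4d = -1464; |disc(K)| = 1464
Imaginary quadratic field, so n = 2, s = r2 = 1, r1 = 0
M = (n!/n^n) * (4/pi)^s * sqrt(|disc(K)|) = (2!/2^2) * (4/pi)^1 * sqrt(1464)
= 0.5 * 1.273240 * 38.262253
= 24.3585

24.3585


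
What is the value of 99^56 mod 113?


p = 113 is prime and the exponent is (p-1)/2 = 56, so by Euler's criterion 99^56 = (99/113) = +1 or -1 mod 113.
Compute by square-and-multiply:
  56 = 32 + 16 + 8 (binary 111000)
  Repeated squaring mod 113: 99^1 = 99, 99^2 = 83, 99^4 = 109, 99^8 = 16, 99^16 = 30, 99^32 = 109
  99^56 = 99^32 * 99^16 * 99^8 = 109 * 30 * 16 mod 113
    109 * 30 = 3270 = 106 mod 113
    106 * 16 = 1696 = 1 mod 113
  99^56 = 1 mod 113
Result 1: 99 is a quadratic residue mod 113.
99^56 mod 113 = 1

1


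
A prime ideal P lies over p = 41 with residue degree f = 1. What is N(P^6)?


N(P^a) = p^(a*f)
= 41^(6*1)
= 41^6
= 4750104241

4750104241


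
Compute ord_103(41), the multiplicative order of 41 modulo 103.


We want ord_103(41), the smallest k >= 1 with 41^k = 1 mod 103.
n = 103 = 103, phi(103) = 102; the order divides phi(n).
Divisors of 102: 1, 2, 3, 6, 17, 34, 51, 102
Repeated squaring mod 103: 41^1 = 41, 41^2 = 33, 41^4 = 59, 41^8 = 82, 41^16 = 29, 41^32 = 17, 41^64 = 83
Test divisors in increasing order:
  k=1: 41^1 = 41 mod 103
  k=2: 41^2 = 33 mod 103
  k=3: 41^3 = 33 * 41 = 14 mod 103
  k=6: 41^6 = 59 * 33 = 93 mod 103
  k=17: 41^17 = 29 * 41 = 56 mod 103
  k=34: 41^34 = 17 * 33 = 46 mod 103
  k=51: 41^51 = 17 * 29 * 33 * 41 = 1 mod 103  <- first divisor giving 1
Order = 51

51


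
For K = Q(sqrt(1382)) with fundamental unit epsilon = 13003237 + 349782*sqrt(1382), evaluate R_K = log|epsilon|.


epsilon = 13003237 + 349782*sqrt(1382)
= 2.6006e+07
R = ln(2.6006e+07)
= 17.0739

17.0739


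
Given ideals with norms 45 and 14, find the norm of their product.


N(IJ) = N(I) * N(J)
= 45 * 14
= 630

630


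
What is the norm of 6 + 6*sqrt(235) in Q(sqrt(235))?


N(a + b*sqrt(d)) = a^2 - d*b^2
= (6)^2 - (235)*(6)^2
= 36 - 8460
= -8424

-8424


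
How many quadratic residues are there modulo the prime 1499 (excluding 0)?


For prime p, the number of non-zero quadratic residues is (p-1)/2.
= (1499-1)/2
= 749

749


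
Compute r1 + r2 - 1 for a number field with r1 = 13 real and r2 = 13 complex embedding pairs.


By Dirichlet's unit theorem:
rank = r1 + r2 - 1
= 13 + 13 - 1
= 25

25


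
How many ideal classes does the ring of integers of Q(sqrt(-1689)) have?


K = Q(sqrt(-1689)). d mod 4 = 3, so D = disc(K) = 4d = -6756
h(K) equals the number of primitive reduced positive-definite forms (a, b, c) = a*x^2 + b*x*y + c*y^2 with b^2 - 4ac = D,
where reduced means |b| <= a <= c, with b >= 0 whenever |b| = a or a = c, and primitive means gcd(a, b, c) = 1.
Reduced forces 3a^2 <= |D| = 6756, so 1 <= a <= 47; b must have the parity of D, and c = (b^2 - D)/(4a) must be an integer >= a.
Enumerate a = 1..47, b in [-a, a]:
  a=1: (1, 0, 1689)  [1]
  a=2: (2, 2, 845)  [1]
  a=3: (3, 0, 563)  [1]
  a=4: none
  a=5: (5, -2, 338), (5, 2, 338)  [2]
  a=6: (6, 6, 283)  [1]
  a=7..9: none
  a=10: (10, -2, 169), (10, 2, 169)  [2]
  a=11: (11, -8, 155), (11, 8, 155)  [2]
  a=12: none
  a=13: (13, -2, 130), (13, 2, 130)  [2]
  a=14: none
  a=15: (15, -12, 115), (15, 12, 115)  [2]
  a=16..21: none
  a=22: (22, -14, 79), (22, 14, 79)  [2]
  a=23: (23, -12, 75), (23, 12, 75)  [2]
  a=24: none
  a=25: (25, -12, 69), (25, 12, 69)  [2]
  a=26: (26, -2, 65), (26, 2, 65)  [2]
  a=27..28: none
  a=29: (29, -28, 65), (29, 28, 65)  [2]
  a=30: (30, -18, 59), (30, 18, 59)  [2]
  a=31: (31, -8, 55), (31, 8, 55)  [2]
  a=32: none
  a=33: (33, -30, 58), (33, 30, 58)  [2]
  a=34..38: none
  a=39: (39, -24, 47), (39, 24, 47)  [2]
  a=40: none
  a=41: (41, -38, 50), (41, 38, 50)  [2]
  a=42: none
  a=43: (43, -34, 46), (43, 34, 46)  [2]
  a=44..47: none
Total reduced forms: 1 + 1 + 1 + 2 + 1 + 2 + 2 + 2 + 2 + 2 + 2 + 2 + 2 + 2 + 2 + 2 + 2 + 2 + 2 + 2 = 36
h = 36

36


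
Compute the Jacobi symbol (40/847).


Compute (40/847) via quadratic reciprocity:
  pull out 2: (2/847) = +1  (since 847 mod 8 = 7)
  pull out 2: (2/847) = +1  (since 847 mod 8 = 7)
  pull out 2: (2/847) = +1  (since 847 mod 8 = 7)
  reciprocity: (5/847) -> +(847/5)
  reduce: (2/5)
  pull out 2: (2/5) = -1  (since 5 mod 8 = 5)
  (1/5) = 1
Product of signs = -1

-1


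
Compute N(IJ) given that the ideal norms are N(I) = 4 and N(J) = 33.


N(IJ) = N(I) * N(J)
= 4 * 33
= 132

132


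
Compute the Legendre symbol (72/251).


p = 251 is prime, so compute (72/251) with the reciprocity algorithm (Jacobi-symbol steps: pull out 2s via (2/n), flip via reciprocity, reduce):
  pull out 2: (2/251) = -1  (since 251 mod 8 = 3)
  pull out 2: (2/251) = -1  (since 251 mod 8 = 3)
  pull out 2: (2/251) = -1  (since 251 mod 8 = 3)
  reciprocity: (9/251) -> +(251/9)
  reduce: (8/9)
  pull out 2: (2/9) = +1  (since 9 mod 8 = 1)
  pull out 2: (2/9) = +1  (since 9 mod 8 = 1)
  pull out 2: (2/9) = +1  (since 9 mod 8 = 1)
  (1/9) = 1
Product of signs = -1
(72/251) = -1

-1


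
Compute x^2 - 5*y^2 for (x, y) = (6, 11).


x^2 - d*y^2
= 6^2 - 5*11^2
= 36 - 605
= -569

-569


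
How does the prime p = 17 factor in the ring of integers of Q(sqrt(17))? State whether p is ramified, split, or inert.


K = Q(sqrt(17)). Since d mod 4 = 1, disc(K) = 17.
Check p | disc: 17 mod 17 = 0.
p divides disc, so p ramifies: (p) = P^2 with e=2, f=1, g=1.
Therefore p is ramified.

ramified


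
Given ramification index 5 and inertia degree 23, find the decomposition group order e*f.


|D_P| = e * f
= 5 * 23
= 115

115


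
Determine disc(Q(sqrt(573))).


For K = Q(sqrt(d)) with d squarefree: disc(K) = d if d = 1 mod 4, and disc(K) = 4d if d = 2 or 3 mod 4.
Here d = 573, and d mod 4 = 1.
d = 1 mod 4 (O_K = Z[(1+sqrt(d))/2]), so disc(K) = d = 573

573


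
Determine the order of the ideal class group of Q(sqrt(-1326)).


K = Q(sqrt(-1326)). d mod 4 = 2, so D = disc(K) = 4d = -5304
h(K) equals the number of primitive reduced positive-definite forms (a, b, c) = a*x^2 + b*x*y + c*y^2 with b^2 - 4ac = D,
where reduced means |b| <= a <= c, with b >= 0 whenever |b| = a or a = c, and primitive means gcd(a, b, c) = 1.
Reduced forces 3a^2 <= |D| = 5304, so 1 <= a <= 42; b must have the parity of D, and c = (b^2 - D)/(4a) must be an integer >= a.
Enumerate a = 1..42, b in [-a, a]:
  a=1: (1, 0, 1326)  [1]
  a=2: (2, 0, 663)  [1]
  a=3: (3, 0, 442)  [1]
  a=4: none
  a=5: (5, -4, 266), (5, 4, 266)  [2]
  a=6: (6, 0, 221)  [1]
  a=7: (7, -4, 190), (7, 4, 190)  [2]
  a=8..9: none
  a=10: (10, -4, 133), (10, 4, 133)  [2]
  a=11: (11, -8, 122), (11, 8, 122)  [2]
  a=12: none
  a=13: (13, 0, 102)  [1]
  a=14: (14, -4, 95), (14, 4, 95)  [2]
  a=15: (15, -6, 89), (15, 6, 89)  [2]
  a=16: none
  a=17: (17, 0, 78)  [1]
  a=18: none
  a=19: (19, -4, 70), (19, 4, 70)  [2]
  a=20: none
  a=21: (21, -18, 67), (21, 18, 67)  [2]
  a=22: (22, -8, 61), (22, 8, 61)  [2]
  a=23: (23, -20, 62), (23, 20, 62)  [2]
  a=24: none
  a=25: (25, -14, 55), (25, 14, 55)  [2]
  a=26: (26, 0, 51)  [1]
  a=27..29: none
  a=30: (30, -24, 49), (30, 24, 49)  [2]
  a=31: (31, -20, 46), (31, 20, 46)  [2]
  a=32: none
  a=33: (33, -30, 47), (33, 30, 47)  [2]
  a=34: (34, 0, 39)  [1]
  a=35: (35, -24, 42), (35, -4, 38), (35, 4, 38), (35, 24, 42)  [4]
  a=36..42: none
Total reduced forms: 1 + 1 + 1 + 2 + 1 + 2 + 2 + 2 + 1 + 2 + 2 + 1 + 2 + 2 + 2 + 2 + 2 + 1 + 2 + 2 + 2 + 1 + 4 = 40
h = 40

40


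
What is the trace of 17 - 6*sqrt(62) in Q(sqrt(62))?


Tr(a + b*sqrt(d)) = (a + b*sqrt(d)) + (a - b*sqrt(d)) = 2a
= 2 * (17)
= 34

34


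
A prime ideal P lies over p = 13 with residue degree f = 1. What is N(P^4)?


N(P^a) = p^(a*f)
= 13^(4*1)
= 13^4
= 28561

28561


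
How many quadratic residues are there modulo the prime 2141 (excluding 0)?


For prime p, the number of non-zero quadratic residues is (p-1)/2.
= (2141-1)/2
= 1070

1070


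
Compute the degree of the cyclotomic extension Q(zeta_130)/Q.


The degree equals Euler's totient phi(130).
130 = 2 * 5 * 13
phi(130) = 48

48


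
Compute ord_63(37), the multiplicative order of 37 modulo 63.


We want ord_63(37), the smallest k >= 1 with 37^k = 1 mod 63.
n = 63 = 3^2 * 7, phi(63) = 36; the order divides phi(n).
Divisors of 36: 1, 2, 3, 4, 6, 9, 12, 18, 36
Repeated squaring mod 63: 37^1 = 37, 37^2 = 46, 37^4 = 37, 37^8 = 46, 37^16 = 37, 37^32 = 46
Test divisors in increasing order:
  k=1: 37^1 = 37 mod 63
  k=2: 37^2 = 46 mod 63
  k=3: 37^3 = 46 * 37 = 1 mod 63  <- first divisor giving 1
Order = 3

3


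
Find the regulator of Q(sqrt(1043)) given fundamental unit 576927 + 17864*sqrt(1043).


epsilon = 576927 + 17864*sqrt(1043)
= 1.1539e+06
R = ln(1.1539e+06)
= 13.9586

13.9586


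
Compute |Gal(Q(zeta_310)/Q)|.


|Gal(Q(zeta_310)/Q)| = phi(310)
= 120

120


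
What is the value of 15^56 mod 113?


p = 113 is prime and the exponent is (p-1)/2 = 56, so by Euler's criterion 15^56 = (15/113) = +1 or -1 mod 113.
Compute by square-and-multiply:
  56 = 32 + 16 + 8 (binary 111000)
  Repeated squaring mod 113: 15^1 = 15, 15^2 = 112, 15^4 = 1, 15^8 = 1, 15^16 = 1, 15^32 = 1
  15^56 = 15^32 * 15^16 * 15^8 = 1 * 1 * 1 mod 113
    1 * 1 = 1 = 1 mod 113
    1 * 1 = 1 = 1 mod 113
  15^56 = 1 mod 113
Result 1: 15 is a quadratic residue mod 113.
15^56 mod 113 = 1

1


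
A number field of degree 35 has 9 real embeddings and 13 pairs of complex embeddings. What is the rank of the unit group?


By Dirichlet's unit theorem:
rank = r1 + r2 - 1
= 9 + 13 - 1
= 21

21


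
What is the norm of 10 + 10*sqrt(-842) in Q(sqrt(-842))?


N(a + b*sqrt(d)) = a^2 - d*b^2
= (10)^2 - (-842)*(10)^2
= 100 + 84200
= 84300

84300


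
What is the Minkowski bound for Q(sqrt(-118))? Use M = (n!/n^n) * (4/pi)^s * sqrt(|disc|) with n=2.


d = -118, d mod 4 = 2, so disc(K) = 4d = -472; |disc(K)| = 472
Imaginary quadratic field, so n = 2, s = r2 = 1, r1 = 0
M = (n!/n^n) * (4/pi)^s * sqrt(|disc(K)|) = (2!/2^2) * (4/pi)^1 * sqrt(472)
= 0.5 * 1.273240 * 21.725561
= 13.8309

13.8309


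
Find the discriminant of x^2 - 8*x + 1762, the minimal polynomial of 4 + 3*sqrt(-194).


The element 4 + 3*sqrt(-194) has minimal polynomial:
x^2 - 8*x + 1762
Discriminant = (-8)^2 - 4*(1762)
= 64 - 7048
= -6984

-6984


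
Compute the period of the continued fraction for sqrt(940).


Run the CF algorithm for sqrt(940).
a_0 = floor(sqrt(940)) = 30; set m_0=0, q_0=1.
Recurrence: m' = q*a - m,  q' = (d - m'^2)/q,  a' = floor((a_0 + m')/q').
  step 1: m=30, q=40, a=1
  step 2: m=10, q=21, a=1
  step 3: m=11, q=39, a=1
  step 4: m=28, q=4, a=14
  step 5: m=28, q=39, a=1
  step 6: m=11, q=21, a=1
  step 7: m=10, q=40, a=1
  step 8: m=30, q=1, a=60
a_8 = 2*a_0 = 60, so the period closes here.
sqrt(940) = [30; 1, 1, 1, 14, 1, 1, 1, 60]
Period length = 8

8


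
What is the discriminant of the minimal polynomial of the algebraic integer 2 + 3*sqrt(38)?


The element 2 + 3*sqrt(38) has minimal polynomial:
x^2 - 4*x - 338
Discriminant = (-4)^2 - 4*(-338)
= 16 + 1352
= 1368

1368


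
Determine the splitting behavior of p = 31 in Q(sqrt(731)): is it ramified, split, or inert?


K = Q(sqrt(731)). Since d mod 4 = 3, disc(K) = 2924.
Check p | disc: 2924 mod 31 = 10.
p does not divide disc. Compute Legendre symbol (d/p):
18^((31-1)/2) mod 31 = 1
(d/p) = 1, so p splits: (p) = P*P' with e=1, f=1, g=2.
Therefore p is split.

split


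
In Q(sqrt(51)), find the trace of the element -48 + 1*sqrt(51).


Tr(a + b*sqrt(d)) = (a + b*sqrt(d)) + (a - b*sqrt(d)) = 2a
= 2 * (-48)
= -96

-96


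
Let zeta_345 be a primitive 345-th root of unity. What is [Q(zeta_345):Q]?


The degree equals Euler's totient phi(345).
345 = 3 * 5 * 23
phi(345) = 176

176


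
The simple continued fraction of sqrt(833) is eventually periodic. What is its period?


Run the CF algorithm for sqrt(833).
a_0 = floor(sqrt(833)) = 28; set m_0=0, q_0=1.
Recurrence: m' = q*a - m,  q' = (d - m'^2)/q,  a' = floor((a_0 + m')/q').
  step 1: m=28, q=49, a=1
  step 2: m=21, q=8, a=6
  step 3: m=27, q=13, a=4
  step 4: m=25, q=16, a=3
  step 5: m=23, q=19, a=2
  step 6: m=15, q=32, a=1
  step 7: m=17, q=17, a=2
  step 8: m=17, q=32, a=1
  step 9: m=15, q=19, a=2
  step 10: m=23, q=16, a=3
  step 11: m=25, q=13, a=4
  step 12: m=27, q=8, a=6
  step 13: m=21, q=49, a=1
  step 14: m=28, q=1, a=56
a_14 = 2*a_0 = 56, so the period closes here.
sqrt(833) = [28; 1, 6, 4, 3, 2, 1, 2, 1, 2, 3, 4, 6, 1, 56]
Period length = 14

14


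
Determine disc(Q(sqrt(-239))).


For K = Q(sqrt(d)) with d squarefree: disc(K) = d if d = 1 mod 4, and disc(K) = 4d if d = 2 or 3 mod 4.
Here d = -239, and d mod 4 = 1.
d = 1 mod 4 (O_K = Z[(1+sqrt(d))/2]), so disc(K) = d = -239

-239


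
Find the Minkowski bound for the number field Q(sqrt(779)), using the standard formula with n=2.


d = 779, d mod 4 = 3, so disc(K) = 4d = 3116; |disc(K)| = 3116
Real quadratic field, so n = 2, s = r2 = 0, r1 = 2
M = (n!/n^n) * (4/pi)^s * sqrt(|disc(K)|) = (2!/2^2) * (4/pi)^0 * sqrt(3116)
= 0.5 * 1.000000 * 55.821143
= 27.9106

27.9106


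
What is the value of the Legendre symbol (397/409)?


p = 409 is prime, so compute (397/409) with the reciprocity algorithm (Jacobi-symbol steps: pull out 2s via (2/n), flip via reciprocity, reduce):
  reciprocity: (397/409) -> +(409/397)
  reduce: (12/397)
  pull out 2: (2/397) = -1  (since 397 mod 8 = 5)
  pull out 2: (2/397) = -1  (since 397 mod 8 = 5)
  reciprocity: (3/397) -> +(397/3)
  reduce: (1/3)
  (1/3) = 1
Product of signs = 1
(397/409) = 1

1
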